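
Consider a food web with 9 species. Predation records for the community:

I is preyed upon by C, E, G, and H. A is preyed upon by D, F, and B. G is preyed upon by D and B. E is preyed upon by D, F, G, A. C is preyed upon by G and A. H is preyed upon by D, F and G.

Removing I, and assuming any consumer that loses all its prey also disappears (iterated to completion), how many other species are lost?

8

Remove I.
Round 1: E (all prey gone), C (all prey gone), H (all prey gone) → extinct.
Round 2: G (all prey gone), A (all prey gone) → extinct.
Round 3: F (all prey gone), B (all prey gone), D (all prey gone) → extinct.
No further losses. Total secondary extinctions: 8.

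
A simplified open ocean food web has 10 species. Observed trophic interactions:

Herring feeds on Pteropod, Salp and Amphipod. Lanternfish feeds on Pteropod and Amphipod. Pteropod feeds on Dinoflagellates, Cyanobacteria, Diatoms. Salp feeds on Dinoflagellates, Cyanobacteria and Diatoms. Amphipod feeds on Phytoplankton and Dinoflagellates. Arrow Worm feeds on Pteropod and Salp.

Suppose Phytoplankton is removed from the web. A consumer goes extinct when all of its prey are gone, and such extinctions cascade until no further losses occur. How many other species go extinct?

0

Remove Phytoplankton.
Every predator of it retains at least one other prey: Amphipod still has Dinoflagellates.
No consumer loses all prey, so no secondary extinctions occur.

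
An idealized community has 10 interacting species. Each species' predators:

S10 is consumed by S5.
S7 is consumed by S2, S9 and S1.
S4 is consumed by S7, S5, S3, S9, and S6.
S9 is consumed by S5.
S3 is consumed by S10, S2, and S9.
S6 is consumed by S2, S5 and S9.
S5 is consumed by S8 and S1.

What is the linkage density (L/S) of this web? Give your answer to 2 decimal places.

There are L = 18 links among S = 10 species.
L/S = 18/10 = 1.8000 ≈ 1.80.

L/S = 1.80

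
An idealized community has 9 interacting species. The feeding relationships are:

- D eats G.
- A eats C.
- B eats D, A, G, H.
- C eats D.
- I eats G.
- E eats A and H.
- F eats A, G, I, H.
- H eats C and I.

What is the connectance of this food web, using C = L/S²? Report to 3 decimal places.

C = 0.198

The web has S = 9 species and L = 16 feeding links.
C = L / S² = 16 / 81 = 0.1975 ≈ 0.198.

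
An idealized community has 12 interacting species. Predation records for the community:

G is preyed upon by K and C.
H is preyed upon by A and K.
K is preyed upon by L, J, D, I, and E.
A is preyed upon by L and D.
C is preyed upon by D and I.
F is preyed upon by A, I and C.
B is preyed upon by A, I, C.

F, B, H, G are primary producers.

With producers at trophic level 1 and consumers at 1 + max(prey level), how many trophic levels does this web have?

3

Producers (level 1): F, B, H, G.
H → K → E gives E level 3.
No species has a prey at level 3, so no species reaches level 4.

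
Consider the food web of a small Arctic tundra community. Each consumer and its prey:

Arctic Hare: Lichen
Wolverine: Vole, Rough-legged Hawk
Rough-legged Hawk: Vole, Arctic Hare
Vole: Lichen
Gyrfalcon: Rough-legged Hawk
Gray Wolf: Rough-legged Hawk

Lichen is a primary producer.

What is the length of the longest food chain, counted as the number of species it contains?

4 species

One longest chain: Lichen → Vole → Rough-legged Hawk → Wolverine.
It has 4 species and 3 links.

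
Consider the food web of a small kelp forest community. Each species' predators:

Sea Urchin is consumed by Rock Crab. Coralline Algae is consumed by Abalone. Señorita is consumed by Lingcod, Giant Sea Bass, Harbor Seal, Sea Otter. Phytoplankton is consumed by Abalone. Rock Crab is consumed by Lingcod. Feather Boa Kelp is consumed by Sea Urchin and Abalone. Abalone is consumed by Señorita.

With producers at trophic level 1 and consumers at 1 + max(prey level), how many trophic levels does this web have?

Producers (level 1): Phytoplankton, Coralline Algae, Feather Boa Kelp.
Phytoplankton → Abalone → Señorita → Sea Otter gives Sea Otter level 4.
No species has a prey at level 4, so no species reaches level 5.

4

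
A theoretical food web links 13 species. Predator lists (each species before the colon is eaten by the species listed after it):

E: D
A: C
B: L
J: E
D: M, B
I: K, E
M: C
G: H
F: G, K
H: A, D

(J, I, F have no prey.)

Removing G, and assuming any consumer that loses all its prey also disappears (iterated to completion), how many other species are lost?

2

Remove G.
Round 1: H (all prey gone) → extinct.
Round 2: A (all prey gone) → extinct.
No further losses. Total secondary extinctions: 2.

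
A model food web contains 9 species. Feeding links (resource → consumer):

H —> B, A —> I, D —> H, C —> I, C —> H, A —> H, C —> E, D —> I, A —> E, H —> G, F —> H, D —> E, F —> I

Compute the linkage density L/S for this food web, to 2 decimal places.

There are L = 13 links among S = 9 species.
L/S = 13/9 = 1.4444 ≈ 1.44.

L/S = 1.44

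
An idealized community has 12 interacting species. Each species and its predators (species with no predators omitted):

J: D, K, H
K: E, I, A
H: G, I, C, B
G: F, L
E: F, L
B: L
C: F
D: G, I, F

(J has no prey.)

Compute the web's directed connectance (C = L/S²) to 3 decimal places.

The web has S = 12 species and L = 19 feeding links.
C = L / S² = 19 / 144 = 0.1319 ≈ 0.132.

C = 0.132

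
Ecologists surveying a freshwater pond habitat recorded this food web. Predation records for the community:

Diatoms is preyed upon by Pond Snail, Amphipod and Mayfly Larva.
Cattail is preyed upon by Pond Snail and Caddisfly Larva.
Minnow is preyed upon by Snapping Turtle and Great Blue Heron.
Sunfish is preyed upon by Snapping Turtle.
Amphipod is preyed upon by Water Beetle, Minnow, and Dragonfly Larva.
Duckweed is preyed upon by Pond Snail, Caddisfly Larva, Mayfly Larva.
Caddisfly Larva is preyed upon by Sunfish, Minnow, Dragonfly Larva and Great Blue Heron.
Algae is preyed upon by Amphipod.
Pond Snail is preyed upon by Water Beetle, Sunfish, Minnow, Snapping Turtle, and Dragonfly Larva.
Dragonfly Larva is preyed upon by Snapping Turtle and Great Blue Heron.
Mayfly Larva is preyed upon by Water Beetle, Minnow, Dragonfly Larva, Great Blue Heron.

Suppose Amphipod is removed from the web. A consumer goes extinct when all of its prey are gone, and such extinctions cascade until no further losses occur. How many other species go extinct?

Remove Amphipod.
Every predator of it retains at least one other prey: Minnow still has Pond Snail, Caddisfly Larva, Mayfly Larva; Water Beetle still has Pond Snail, Mayfly Larva; Dragonfly Larva still has Pond Snail, Caddisfly Larva, Mayfly Larva.
No consumer loses all prey, so no secondary extinctions occur.

0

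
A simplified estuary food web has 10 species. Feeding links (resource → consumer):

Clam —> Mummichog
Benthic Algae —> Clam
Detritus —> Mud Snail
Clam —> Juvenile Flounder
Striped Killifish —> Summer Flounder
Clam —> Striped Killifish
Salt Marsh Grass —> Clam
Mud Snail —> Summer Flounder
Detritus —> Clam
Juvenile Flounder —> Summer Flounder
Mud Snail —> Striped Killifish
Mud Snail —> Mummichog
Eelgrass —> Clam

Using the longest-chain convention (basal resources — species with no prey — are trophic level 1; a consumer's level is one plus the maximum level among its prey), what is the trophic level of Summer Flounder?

Trophic level 4

Eelgrass has no prey (basal) → level 1.
Clam eats Eelgrass (level 1); other prey at levels: Salt Marsh Grass 1, Detritus 1, Benthic Algae 1 → level 2.
Striped Killifish eats Clam (level 2); other prey at levels: Mud Snail 2 → level 3.
Summer Flounder eats Striped Killifish (level 3); other prey at levels: Mud Snail 2, Juvenile Flounder 3 → level 4.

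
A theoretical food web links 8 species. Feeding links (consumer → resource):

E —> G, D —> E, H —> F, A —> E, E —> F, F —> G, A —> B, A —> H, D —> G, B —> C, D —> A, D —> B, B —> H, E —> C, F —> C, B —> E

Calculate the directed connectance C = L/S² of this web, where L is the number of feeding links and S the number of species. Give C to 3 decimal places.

The web has S = 8 species and L = 16 feeding links.
C = L / S² = 16 / 64 = 0.2500 ≈ 0.250.

C = 0.250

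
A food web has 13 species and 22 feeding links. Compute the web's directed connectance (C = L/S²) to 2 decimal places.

C = 0.13

The web has S = 13 species and L = 22 feeding links.
C = L / S² = 22 / 169 = 0.1302 ≈ 0.13.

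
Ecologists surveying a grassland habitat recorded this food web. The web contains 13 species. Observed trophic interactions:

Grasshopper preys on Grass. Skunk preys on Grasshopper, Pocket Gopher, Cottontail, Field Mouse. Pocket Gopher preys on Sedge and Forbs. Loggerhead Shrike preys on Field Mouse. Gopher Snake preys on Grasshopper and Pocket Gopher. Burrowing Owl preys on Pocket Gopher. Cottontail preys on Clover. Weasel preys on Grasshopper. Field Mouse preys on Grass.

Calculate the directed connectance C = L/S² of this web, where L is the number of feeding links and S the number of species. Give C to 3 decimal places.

C = 0.083

The web has S = 13 species and L = 14 feeding links.
C = L / S² = 14 / 169 = 0.0828 ≈ 0.083.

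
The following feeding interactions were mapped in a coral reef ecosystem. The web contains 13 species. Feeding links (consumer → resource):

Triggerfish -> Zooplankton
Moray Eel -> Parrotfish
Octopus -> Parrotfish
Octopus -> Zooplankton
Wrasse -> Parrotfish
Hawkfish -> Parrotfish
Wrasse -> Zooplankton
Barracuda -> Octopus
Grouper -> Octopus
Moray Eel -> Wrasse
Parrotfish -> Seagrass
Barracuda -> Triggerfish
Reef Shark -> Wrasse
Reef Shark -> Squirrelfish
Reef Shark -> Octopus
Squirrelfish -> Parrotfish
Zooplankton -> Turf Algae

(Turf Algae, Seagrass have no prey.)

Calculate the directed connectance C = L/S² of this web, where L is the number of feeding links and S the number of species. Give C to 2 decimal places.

The web has S = 13 species and L = 17 feeding links.
C = L / S² = 17 / 169 = 0.1006 ≈ 0.10.

C = 0.10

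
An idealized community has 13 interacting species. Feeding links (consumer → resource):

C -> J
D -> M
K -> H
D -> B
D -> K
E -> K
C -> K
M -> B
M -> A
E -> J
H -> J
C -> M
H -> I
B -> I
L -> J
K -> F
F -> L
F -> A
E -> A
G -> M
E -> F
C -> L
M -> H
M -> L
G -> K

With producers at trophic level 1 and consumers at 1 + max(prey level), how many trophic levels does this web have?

5

Producers (level 1): J, I, A.
J → L → F → K → G gives G level 5.
No species has a prey at level 5, so no species reaches level 6.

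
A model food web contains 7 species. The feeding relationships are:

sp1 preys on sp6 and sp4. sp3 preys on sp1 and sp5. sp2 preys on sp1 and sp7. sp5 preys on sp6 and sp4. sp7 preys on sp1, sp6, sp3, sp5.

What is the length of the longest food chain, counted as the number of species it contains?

One longest chain: sp4 → sp1 → sp3 → sp7 → sp2.
It has 5 species and 4 links.

5 species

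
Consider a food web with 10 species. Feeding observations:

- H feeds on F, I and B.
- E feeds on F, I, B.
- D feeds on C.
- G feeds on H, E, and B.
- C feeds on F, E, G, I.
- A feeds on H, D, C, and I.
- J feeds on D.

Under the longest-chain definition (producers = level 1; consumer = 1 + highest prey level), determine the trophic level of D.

Trophic level 5

I is a producer → level 1.
H eats I (level 1); other prey at levels: B 1, F 1 → level 2.
G eats H (level 2); other prey at levels: B 1, E 2 → level 3.
C eats G (level 3); other prey at levels: I 1, F 1, E 2 → level 4.
D eats C → level 5.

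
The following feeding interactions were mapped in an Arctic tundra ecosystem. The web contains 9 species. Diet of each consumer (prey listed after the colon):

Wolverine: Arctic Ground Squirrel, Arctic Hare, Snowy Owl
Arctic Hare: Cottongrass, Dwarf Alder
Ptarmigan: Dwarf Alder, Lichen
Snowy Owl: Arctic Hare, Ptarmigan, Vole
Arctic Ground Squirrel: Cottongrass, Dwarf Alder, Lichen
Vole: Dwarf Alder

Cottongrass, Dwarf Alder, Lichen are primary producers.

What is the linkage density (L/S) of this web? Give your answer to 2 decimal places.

L/S = 1.56

There are L = 14 links among S = 9 species.
L/S = 14/9 = 1.5556 ≈ 1.56.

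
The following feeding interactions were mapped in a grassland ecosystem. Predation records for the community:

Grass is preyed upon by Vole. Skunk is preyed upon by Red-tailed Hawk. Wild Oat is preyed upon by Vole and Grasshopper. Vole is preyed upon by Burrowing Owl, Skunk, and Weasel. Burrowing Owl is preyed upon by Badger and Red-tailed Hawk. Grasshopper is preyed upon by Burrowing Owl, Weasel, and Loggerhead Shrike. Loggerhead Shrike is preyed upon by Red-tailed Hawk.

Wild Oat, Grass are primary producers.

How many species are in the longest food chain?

One longest chain: Wild Oat → Vole → Skunk → Red-tailed Hawk.
It has 4 species and 3 links.

4 species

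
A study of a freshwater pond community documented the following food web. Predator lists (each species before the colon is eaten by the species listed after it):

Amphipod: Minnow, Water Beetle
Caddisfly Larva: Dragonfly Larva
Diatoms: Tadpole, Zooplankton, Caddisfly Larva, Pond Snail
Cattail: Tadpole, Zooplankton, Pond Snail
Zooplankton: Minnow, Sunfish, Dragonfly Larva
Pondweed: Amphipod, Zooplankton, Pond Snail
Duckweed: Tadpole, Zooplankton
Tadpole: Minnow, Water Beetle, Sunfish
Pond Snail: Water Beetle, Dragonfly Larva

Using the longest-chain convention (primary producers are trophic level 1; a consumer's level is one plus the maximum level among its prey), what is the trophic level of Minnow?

Trophic level 3

Pondweed is a producer → level 1.
Amphipod eats Pondweed → level 2.
Minnow eats Amphipod (level 2); other prey at levels: Tadpole 2, Zooplankton 2 → level 3.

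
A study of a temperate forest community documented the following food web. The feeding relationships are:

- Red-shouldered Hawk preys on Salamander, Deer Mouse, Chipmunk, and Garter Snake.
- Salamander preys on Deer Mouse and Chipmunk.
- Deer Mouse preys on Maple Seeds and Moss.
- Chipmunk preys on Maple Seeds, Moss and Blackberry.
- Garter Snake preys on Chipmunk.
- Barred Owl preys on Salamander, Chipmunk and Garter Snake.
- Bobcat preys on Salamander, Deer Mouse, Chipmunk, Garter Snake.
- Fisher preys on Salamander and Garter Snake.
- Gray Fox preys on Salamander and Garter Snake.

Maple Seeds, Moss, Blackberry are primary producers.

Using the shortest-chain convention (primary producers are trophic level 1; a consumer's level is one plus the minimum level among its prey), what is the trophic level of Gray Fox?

Maple Seeds is a producer → level 1.
Deer Mouse eats Maple Seeds → level 2.
Salamander eats Deer Mouse → level 3.
Gray Fox eats Salamander → level 4.
No prey of Gray Fox is below level 3, so 4 is the minimum.

Trophic level 4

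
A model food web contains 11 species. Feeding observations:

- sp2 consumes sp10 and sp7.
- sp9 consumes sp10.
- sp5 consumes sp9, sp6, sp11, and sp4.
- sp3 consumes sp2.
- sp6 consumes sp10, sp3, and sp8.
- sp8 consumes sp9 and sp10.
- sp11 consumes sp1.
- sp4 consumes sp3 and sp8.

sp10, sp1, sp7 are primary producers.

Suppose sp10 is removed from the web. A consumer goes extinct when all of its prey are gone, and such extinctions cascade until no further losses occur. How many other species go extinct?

2

Remove sp10.
Round 1: sp9 (all prey gone) → extinct.
Round 2: sp8 (all prey gone) → extinct.
No further losses. Total secondary extinctions: 2.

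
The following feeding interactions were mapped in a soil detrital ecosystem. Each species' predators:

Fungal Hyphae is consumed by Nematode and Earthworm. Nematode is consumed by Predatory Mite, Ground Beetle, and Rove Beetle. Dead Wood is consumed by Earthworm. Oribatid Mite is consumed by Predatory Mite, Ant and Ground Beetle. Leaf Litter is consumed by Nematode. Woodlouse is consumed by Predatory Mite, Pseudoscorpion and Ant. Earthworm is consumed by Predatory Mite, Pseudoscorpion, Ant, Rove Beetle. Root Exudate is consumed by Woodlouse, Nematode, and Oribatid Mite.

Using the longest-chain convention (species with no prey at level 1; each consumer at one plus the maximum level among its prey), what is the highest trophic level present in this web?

Basal resources (level 1): Root Exudate, Leaf Litter, Fungal Hyphae, Dead Wood.
Root Exudate → Woodlouse → Predatory Mite gives Predatory Mite level 3.
No species has a prey at level 3, so no species reaches level 4.

3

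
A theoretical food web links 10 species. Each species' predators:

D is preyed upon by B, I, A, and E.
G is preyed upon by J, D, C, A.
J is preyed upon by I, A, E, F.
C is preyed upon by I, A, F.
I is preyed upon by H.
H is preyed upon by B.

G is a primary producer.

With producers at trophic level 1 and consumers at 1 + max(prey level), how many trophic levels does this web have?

Producers (level 1): G.
G → J → I → H → B gives B level 5.
No species has a prey at level 5, so no species reaches level 6.

5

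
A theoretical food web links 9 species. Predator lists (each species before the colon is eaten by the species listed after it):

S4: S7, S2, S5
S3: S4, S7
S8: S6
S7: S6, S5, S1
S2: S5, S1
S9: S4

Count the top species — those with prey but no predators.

3

Top species (has prey, but nothing eats it): S6, S5, S1.
Count: 3.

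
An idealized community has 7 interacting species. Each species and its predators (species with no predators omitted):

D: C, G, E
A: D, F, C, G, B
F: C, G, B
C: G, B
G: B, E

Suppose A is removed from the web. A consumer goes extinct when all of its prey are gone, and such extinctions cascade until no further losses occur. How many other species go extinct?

6

Remove A.
Round 1: D (all prey gone), F (all prey gone) → extinct.
Round 2: C (all prey gone) → extinct.
Round 3: G (all prey gone) → extinct.
Round 4: B (all prey gone), E (all prey gone) → extinct.
No further losses. Total secondary extinctions: 6.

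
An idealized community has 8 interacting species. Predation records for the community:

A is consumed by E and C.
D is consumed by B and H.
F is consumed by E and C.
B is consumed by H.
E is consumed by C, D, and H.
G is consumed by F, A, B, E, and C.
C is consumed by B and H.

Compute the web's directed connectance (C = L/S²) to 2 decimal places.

The web has S = 8 species and L = 17 feeding links.
C = L / S² = 17 / 64 = 0.2656 ≈ 0.27.

C = 0.27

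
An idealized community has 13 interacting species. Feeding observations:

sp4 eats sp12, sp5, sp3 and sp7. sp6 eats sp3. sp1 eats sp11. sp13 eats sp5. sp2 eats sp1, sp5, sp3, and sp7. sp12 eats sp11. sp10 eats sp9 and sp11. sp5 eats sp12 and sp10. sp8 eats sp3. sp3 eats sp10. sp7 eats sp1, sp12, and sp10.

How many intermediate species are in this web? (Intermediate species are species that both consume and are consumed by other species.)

6

Intermediate species (has both prey and predators): sp10, sp1, sp12, sp7, sp5, sp3.
Count: 6.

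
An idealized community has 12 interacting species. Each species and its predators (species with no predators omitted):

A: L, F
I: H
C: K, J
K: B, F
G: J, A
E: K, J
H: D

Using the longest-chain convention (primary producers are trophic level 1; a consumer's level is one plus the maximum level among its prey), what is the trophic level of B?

C is a producer → level 1.
K eats C (level 1); other prey at levels: E 1 → level 2.
B eats K → level 3.

Trophic level 3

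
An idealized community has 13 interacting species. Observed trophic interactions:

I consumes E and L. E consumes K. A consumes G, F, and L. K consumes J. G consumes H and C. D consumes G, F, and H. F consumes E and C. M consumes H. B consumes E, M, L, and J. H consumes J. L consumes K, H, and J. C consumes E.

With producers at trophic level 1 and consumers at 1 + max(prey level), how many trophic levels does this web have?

Producers (level 1): J.
J → K → E → C → F → A gives A level 6.
No species has a prey at level 6, so no species reaches level 7.

6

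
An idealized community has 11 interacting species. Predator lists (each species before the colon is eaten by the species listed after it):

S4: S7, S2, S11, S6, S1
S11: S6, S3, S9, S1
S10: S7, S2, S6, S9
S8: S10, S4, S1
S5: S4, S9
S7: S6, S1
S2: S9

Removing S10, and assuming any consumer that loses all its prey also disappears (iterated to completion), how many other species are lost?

0

Remove S10.
Every predator of it retains at least one other prey: S7 still has S4; S2 still has S4; S6 still has S4, S7, S11; S9 still has S5, S2, S11.
No consumer loses all prey, so no secondary extinctions occur.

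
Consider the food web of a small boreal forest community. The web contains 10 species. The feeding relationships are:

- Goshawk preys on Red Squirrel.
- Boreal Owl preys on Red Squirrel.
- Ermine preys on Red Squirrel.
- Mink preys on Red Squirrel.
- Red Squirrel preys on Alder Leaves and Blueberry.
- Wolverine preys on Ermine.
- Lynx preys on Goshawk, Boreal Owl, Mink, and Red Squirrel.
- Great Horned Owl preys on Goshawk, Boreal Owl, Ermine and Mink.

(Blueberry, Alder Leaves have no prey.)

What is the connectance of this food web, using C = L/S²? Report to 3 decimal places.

The web has S = 10 species and L = 15 feeding links.
C = L / S² = 15 / 100 = 0.1500 ≈ 0.150.

C = 0.150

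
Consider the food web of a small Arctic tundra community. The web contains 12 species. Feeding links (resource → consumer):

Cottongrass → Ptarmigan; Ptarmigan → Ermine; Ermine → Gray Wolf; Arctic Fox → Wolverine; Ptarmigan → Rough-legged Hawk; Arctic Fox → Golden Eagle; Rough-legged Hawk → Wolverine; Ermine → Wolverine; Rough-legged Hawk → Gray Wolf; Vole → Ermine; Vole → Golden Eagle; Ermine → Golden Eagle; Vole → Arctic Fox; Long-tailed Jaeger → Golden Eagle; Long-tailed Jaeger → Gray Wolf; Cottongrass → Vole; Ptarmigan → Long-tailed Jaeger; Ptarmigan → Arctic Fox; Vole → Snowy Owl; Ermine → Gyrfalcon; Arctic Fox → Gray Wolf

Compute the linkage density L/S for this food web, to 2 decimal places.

There are L = 21 links among S = 12 species.
L/S = 21/12 = 1.7500 ≈ 1.75.

L/S = 1.75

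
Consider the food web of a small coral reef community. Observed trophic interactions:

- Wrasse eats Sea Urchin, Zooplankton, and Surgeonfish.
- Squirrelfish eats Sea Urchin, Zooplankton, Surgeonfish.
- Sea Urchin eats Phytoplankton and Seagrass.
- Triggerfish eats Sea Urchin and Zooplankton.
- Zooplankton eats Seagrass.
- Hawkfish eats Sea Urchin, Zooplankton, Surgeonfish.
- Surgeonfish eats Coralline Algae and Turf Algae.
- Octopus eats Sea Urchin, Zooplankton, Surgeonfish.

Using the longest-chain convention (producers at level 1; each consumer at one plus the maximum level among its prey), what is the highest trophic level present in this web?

3

Producers (level 1): Coralline Algae, Turf Algae, Seagrass, Phytoplankton.
Seagrass → Sea Urchin → Wrasse gives Wrasse level 3.
No species has a prey at level 3, so no species reaches level 4.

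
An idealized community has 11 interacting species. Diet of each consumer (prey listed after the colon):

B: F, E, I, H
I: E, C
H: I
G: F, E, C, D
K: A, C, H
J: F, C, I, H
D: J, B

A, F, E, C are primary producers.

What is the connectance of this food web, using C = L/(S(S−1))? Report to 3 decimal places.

C = 0.182

The web has S = 11 species and L = 20 feeding links.
C = L / (S(S−1)) = 20 / 110 = 0.1818 ≈ 0.182.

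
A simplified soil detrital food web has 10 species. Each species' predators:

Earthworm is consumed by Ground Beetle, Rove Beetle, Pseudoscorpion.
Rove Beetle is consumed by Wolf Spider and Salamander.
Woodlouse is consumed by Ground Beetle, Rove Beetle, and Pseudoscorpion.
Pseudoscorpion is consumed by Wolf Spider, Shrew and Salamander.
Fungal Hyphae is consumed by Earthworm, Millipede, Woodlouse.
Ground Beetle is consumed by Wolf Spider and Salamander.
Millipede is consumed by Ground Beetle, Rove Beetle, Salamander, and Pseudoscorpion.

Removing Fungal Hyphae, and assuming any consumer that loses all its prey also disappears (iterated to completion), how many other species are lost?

Remove Fungal Hyphae.
Round 1: Earthworm (all prey gone), Millipede (all prey gone), Woodlouse (all prey gone) → extinct.
Round 2: Pseudoscorpion (all prey gone), Ground Beetle (all prey gone), Rove Beetle (all prey gone) → extinct.
Round 3: Wolf Spider (all prey gone), Shrew (all prey gone), Salamander (all prey gone) → extinct.
No further losses. Total secondary extinctions: 9.

9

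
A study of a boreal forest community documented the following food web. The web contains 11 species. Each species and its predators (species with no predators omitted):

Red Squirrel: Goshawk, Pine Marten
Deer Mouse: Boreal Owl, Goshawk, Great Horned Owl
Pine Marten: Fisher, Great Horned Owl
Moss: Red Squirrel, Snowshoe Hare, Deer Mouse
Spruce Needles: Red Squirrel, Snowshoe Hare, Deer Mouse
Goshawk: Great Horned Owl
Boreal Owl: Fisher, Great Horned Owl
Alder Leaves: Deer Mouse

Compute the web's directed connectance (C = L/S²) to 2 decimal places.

C = 0.14

The web has S = 11 species and L = 17 feeding links.
C = L / S² = 17 / 121 = 0.1405 ≈ 0.14.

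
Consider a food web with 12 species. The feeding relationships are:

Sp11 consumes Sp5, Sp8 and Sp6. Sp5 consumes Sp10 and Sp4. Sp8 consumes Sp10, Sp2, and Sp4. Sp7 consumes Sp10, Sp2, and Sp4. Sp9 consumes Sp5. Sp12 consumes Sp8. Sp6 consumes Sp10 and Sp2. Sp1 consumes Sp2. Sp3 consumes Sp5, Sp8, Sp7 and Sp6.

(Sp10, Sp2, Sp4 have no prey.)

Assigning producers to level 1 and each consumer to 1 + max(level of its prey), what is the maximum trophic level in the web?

3

Producers (level 1): Sp10, Sp2, Sp4.
Sp10 → Sp5 → Sp9 gives Sp9 level 3.
No species has a prey at level 3, so no species reaches level 4.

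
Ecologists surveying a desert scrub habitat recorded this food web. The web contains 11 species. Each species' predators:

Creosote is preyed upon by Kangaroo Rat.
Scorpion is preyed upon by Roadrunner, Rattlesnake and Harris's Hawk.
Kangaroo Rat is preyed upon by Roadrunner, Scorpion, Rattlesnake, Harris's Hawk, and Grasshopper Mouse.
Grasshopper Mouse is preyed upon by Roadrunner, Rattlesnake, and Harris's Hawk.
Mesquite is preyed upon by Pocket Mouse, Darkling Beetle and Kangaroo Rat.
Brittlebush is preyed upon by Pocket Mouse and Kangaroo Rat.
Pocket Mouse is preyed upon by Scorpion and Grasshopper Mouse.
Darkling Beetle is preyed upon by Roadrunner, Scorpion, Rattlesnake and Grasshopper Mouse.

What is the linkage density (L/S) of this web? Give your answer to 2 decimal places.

There are L = 23 links among S = 11 species.
L/S = 23/11 = 2.0909 ≈ 2.09.

L/S = 2.09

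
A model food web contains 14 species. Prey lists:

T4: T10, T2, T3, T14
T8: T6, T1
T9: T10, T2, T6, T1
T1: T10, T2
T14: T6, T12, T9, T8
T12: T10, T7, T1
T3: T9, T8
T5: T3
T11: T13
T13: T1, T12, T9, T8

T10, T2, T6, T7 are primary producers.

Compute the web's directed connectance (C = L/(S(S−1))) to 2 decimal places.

C = 0.15

The web has S = 14 species and L = 27 feeding links.
C = L / (S(S−1)) = 27 / 182 = 0.1484 ≈ 0.15.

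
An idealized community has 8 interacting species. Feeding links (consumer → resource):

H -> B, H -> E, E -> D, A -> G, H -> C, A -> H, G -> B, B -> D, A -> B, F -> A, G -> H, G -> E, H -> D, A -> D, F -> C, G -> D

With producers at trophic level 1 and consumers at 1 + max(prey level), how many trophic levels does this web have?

6

Producers (level 1): D, C.
D → E → H → G → A → F gives F level 6.
No species has a prey at level 6, so no species reaches level 7.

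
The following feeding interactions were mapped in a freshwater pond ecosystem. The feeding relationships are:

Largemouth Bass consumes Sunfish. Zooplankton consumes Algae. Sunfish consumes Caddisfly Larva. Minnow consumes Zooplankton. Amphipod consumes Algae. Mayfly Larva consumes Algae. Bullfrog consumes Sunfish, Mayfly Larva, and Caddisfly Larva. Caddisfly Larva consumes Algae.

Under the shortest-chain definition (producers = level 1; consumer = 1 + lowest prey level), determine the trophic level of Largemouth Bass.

Trophic level 4

Algae is a producer → level 1.
Caddisfly Larva eats Algae → level 2.
Sunfish eats Caddisfly Larva → level 3.
Largemouth Bass eats Sunfish → level 4.
No prey of Largemouth Bass is below level 3, so 4 is the minimum.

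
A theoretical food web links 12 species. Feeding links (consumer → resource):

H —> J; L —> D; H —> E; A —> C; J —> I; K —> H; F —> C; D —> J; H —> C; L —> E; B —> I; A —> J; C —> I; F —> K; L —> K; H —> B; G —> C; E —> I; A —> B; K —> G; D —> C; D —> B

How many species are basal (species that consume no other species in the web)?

Basal species (no prey listed): I.
Count: 1.

1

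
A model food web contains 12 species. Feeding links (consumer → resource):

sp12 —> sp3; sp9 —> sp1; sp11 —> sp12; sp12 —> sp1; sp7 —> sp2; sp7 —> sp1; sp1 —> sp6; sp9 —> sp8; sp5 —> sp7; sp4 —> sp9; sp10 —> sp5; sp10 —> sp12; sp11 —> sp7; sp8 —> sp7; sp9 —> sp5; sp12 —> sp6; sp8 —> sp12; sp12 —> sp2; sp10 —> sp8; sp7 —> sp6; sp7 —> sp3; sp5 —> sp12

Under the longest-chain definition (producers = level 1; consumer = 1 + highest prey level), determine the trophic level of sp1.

Trophic level 2

sp6 is a producer → level 1.
sp1 eats sp6 → level 2.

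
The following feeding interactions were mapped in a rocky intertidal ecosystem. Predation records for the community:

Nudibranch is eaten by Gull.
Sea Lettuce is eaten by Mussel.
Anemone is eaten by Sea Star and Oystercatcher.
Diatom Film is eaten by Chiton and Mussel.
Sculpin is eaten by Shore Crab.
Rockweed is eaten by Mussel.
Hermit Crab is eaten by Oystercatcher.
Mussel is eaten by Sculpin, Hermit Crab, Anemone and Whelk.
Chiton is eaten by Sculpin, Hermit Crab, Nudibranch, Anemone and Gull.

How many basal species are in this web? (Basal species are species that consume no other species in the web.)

Basal species (no prey listed): Rockweed, Diatom Film, Sea Lettuce.
Count: 3.

3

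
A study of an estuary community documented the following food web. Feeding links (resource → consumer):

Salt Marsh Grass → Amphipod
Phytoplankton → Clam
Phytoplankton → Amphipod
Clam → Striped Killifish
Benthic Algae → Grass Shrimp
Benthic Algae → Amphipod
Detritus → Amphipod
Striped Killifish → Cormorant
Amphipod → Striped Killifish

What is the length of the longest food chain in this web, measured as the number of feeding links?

3 links

One longest chain: Salt Marsh Grass → Amphipod → Striped Killifish → Cormorant.
It has 4 species and 3 links.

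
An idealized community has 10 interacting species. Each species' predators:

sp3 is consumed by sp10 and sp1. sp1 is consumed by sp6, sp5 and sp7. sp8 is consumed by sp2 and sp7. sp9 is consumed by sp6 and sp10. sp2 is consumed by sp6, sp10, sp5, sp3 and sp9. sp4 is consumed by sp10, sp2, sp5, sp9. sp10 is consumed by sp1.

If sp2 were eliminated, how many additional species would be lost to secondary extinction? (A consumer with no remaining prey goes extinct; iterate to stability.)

Remove sp2.
Round 1: sp3 (all prey gone) → extinct.
No further losses. Total secondary extinctions: 1.

1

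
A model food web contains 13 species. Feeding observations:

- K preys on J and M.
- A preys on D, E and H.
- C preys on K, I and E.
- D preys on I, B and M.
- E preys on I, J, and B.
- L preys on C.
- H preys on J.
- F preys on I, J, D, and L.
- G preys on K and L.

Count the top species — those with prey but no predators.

3

Top species (has prey, but nothing eats it): A, F, G.
Count: 3.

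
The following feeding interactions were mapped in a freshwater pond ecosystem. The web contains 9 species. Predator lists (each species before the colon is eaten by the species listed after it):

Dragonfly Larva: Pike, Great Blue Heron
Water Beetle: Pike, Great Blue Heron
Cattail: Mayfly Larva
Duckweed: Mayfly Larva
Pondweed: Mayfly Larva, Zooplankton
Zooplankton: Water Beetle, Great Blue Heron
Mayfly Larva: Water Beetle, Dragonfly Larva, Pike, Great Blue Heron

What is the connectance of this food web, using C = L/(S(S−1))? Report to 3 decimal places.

C = 0.194

The web has S = 9 species and L = 14 feeding links.
C = L / (S(S−1)) = 14 / 72 = 0.1944 ≈ 0.194.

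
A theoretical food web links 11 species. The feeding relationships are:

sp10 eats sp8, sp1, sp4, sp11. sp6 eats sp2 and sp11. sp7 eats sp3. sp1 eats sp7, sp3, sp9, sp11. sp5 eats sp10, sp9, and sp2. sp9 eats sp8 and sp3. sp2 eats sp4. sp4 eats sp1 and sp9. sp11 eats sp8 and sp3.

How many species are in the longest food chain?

One longest chain: sp8 → sp11 → sp1 → sp4 → sp2 → sp6.
It has 6 species and 5 links.

6 species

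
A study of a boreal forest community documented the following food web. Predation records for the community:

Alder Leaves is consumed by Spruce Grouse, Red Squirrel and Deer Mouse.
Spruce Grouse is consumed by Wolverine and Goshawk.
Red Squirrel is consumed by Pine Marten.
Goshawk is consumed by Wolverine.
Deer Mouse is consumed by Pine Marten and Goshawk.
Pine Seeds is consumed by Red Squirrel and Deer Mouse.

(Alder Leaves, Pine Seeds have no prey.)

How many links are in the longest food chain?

3 links

One longest chain: Alder Leaves → Deer Mouse → Goshawk → Wolverine.
It has 4 species and 3 links.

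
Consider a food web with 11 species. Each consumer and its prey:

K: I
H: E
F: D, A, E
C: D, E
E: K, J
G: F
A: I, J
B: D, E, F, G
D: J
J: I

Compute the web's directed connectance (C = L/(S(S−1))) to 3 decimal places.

The web has S = 11 species and L = 18 feeding links.
C = L / (S(S−1)) = 18 / 110 = 0.1636 ≈ 0.164.

C = 0.164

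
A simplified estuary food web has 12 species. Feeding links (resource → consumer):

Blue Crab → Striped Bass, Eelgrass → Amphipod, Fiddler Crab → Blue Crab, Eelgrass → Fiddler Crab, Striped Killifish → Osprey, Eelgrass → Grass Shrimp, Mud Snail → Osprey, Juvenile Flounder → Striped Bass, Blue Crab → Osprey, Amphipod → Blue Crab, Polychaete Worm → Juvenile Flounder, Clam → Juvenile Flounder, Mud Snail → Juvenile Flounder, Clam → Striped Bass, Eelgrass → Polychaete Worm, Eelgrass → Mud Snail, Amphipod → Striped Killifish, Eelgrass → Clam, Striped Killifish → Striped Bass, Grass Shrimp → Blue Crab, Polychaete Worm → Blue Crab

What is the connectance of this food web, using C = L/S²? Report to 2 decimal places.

The web has S = 12 species and L = 21 feeding links.
C = L / S² = 21 / 144 = 0.1458 ≈ 0.15.

C = 0.15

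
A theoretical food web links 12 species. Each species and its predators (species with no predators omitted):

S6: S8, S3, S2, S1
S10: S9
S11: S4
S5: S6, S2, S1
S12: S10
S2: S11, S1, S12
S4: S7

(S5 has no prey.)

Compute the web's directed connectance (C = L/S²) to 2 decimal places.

C = 0.10

The web has S = 12 species and L = 14 feeding links.
C = L / S² = 14 / 144 = 0.0972 ≈ 0.10.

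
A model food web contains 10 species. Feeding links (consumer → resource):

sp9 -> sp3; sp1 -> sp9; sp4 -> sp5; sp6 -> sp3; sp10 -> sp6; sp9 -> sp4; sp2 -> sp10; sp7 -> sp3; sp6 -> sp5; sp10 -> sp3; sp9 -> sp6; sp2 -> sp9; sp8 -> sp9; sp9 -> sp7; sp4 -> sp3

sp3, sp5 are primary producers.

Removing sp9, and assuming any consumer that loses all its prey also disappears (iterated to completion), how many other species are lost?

Remove sp9.
Round 1: sp1 (all prey gone), sp8 (all prey gone) → extinct.
No further losses. Total secondary extinctions: 2.

2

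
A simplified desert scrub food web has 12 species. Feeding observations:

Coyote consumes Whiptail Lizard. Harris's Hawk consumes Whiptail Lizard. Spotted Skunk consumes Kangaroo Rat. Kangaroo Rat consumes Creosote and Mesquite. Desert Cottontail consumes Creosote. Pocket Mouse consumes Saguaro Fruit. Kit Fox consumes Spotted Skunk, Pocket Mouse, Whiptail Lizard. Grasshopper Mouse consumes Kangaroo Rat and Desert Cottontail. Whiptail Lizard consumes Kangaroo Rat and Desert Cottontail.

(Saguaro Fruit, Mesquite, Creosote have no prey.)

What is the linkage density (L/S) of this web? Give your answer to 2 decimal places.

L/S = 1.17

There are L = 14 links among S = 12 species.
L/S = 14/12 = 1.1667 ≈ 1.17.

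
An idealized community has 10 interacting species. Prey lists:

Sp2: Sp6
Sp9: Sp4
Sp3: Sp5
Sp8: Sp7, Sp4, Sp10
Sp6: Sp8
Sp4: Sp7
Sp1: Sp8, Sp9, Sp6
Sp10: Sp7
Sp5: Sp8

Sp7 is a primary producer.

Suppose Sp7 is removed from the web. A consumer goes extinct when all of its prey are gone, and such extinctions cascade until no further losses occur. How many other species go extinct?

9

Remove Sp7.
Round 1: Sp4 (all prey gone), Sp10 (all prey gone) → extinct.
Round 2: Sp8 (all prey gone), Sp9 (all prey gone) → extinct.
Round 3: Sp5 (all prey gone), Sp6 (all prey gone) → extinct.
Round 4: Sp3 (all prey gone), Sp1 (all prey gone), Sp2 (all prey gone) → extinct.
No further losses. Total secondary extinctions: 9.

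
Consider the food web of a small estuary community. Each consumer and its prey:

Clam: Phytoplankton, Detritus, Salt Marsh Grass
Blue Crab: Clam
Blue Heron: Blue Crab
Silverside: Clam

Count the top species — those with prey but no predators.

Top species (has prey, but nothing eats it): Silverside, Blue Heron.
Count: 2.

2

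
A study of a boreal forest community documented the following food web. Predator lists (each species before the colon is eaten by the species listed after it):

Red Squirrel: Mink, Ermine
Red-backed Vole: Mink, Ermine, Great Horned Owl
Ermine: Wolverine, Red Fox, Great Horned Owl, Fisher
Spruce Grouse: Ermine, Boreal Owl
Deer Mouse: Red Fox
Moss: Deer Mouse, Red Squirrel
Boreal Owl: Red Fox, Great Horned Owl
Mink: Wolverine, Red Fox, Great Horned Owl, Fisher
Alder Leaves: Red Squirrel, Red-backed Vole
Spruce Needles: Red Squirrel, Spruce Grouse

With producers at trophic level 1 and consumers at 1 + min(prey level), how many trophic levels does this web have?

Producers (level 1): Spruce Needles, Alder Leaves, Moss.
Following each consumer down to its lowest-level prey: Spruce Needles → Red Squirrel → Ermine → Wolverine (levels 1 through 4).
All prey of Wolverine (Ermine 3, Mink 3) are at level 3 or above, so Wolverine is at level 1 + 3 = 4.
Every consumer has at least one prey at level 3 or below, so none exceeds level 4.

4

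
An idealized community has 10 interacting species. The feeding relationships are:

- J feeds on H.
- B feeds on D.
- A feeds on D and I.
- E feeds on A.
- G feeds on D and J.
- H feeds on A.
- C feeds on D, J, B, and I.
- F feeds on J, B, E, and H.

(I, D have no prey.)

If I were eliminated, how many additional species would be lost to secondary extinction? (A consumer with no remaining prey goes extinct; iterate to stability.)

Remove I.
Every predator of it retains at least one other prey: A still has D; C still has D, B, J.
No consumer loses all prey, so no secondary extinctions occur.

0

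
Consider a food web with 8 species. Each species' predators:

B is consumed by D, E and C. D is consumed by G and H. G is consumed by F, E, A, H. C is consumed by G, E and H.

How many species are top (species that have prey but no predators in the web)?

Top species (has prey, but nothing eats it): A, F, E, H.
Count: 4.

4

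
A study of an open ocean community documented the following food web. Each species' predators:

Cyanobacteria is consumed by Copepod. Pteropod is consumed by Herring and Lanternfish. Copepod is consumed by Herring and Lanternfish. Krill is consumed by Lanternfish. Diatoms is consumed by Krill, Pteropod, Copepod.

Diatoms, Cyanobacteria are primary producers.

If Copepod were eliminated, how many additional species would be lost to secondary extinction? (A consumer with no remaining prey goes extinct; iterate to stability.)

Remove Copepod.
Every predator of it retains at least one other prey: Lanternfish still has Pteropod, Krill; Herring still has Pteropod.
No consumer loses all prey, so no secondary extinctions occur.

0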